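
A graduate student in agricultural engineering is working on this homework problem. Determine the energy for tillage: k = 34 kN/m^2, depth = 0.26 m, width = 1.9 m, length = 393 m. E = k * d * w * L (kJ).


E = k * d * w * L
  = 34 * 0.26 * 1.9 * 393
  = 6600.83 kJ


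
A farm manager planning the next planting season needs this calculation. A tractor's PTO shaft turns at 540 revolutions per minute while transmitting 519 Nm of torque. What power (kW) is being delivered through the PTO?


P = 2*pi*n*T / 60000
  = 2*pi * 540 * 519 / 60000
  = 1760925.51 / 60000
  = 29.35 kW


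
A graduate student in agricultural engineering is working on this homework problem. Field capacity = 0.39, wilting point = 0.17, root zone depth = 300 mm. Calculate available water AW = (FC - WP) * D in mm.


AW = (FC - WP) * D
   = (0.39 - 0.17) * 300
   = 0.22 * 300
   = 66 mm


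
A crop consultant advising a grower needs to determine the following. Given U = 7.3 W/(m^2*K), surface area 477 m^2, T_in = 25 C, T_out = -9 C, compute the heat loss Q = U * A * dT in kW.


dT = 25 - (-9) = 34 K
Q = U * A * dT
  = 7.3 * 477 * 34
  = 118391.40 W = 118.39 kW


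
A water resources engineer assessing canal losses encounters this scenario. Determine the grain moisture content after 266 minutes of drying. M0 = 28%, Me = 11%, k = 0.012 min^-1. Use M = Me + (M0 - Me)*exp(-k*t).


M = Me + (M0 - Me) * e^(-k*t)
  = 11 + (28 - 11) * e^(-0.012*266)
  = 11 + 17 * e^(-3.192)
  = 11 + 17 * 0.04109
  = 11 + 0.6985
  = 11.70%


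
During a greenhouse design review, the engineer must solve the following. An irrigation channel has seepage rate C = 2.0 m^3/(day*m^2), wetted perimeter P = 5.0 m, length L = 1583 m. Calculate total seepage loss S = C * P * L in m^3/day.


S = C * P * L
  = 2.0 * 5.0 * 1583
  = 15830 m^3/day


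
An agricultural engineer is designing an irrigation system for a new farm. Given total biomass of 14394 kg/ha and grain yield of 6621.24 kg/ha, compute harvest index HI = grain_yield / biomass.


HI = grain_yield / biomass
   = 6621.24 / 14394
   = 0.46


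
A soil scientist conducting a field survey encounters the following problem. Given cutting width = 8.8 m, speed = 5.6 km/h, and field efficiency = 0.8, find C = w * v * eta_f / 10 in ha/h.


C = w * v * eta_f / 10
  = 8.8 * 5.6 * 0.8 / 10
  = 39.42 / 10
  = 3.94 ha/h


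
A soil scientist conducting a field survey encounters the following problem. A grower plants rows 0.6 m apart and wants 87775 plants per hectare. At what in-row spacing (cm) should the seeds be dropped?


spacing = 10000 / (row_sp * density)
        = 10000 / (0.6 * 87775)
        = 10000 / 52665
        = 0.18988 m = 18.99 cm


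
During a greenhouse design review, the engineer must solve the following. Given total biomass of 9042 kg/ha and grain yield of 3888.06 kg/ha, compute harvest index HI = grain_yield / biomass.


HI = grain_yield / biomass
   = 3888.06 / 9042
   = 0.43


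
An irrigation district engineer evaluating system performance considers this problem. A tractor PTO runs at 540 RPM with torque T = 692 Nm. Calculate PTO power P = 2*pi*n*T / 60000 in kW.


P = 2*pi*n*T / 60000
  = 2*pi * 540 * 692 / 60000
  = 2347900.69 / 60000
  = 39.13 kW


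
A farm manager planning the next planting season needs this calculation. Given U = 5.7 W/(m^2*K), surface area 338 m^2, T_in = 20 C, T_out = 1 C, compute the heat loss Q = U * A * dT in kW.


dT = 20 - (1) = 19 K
Q = U * A * dT
  = 5.7 * 338 * 19
  = 36605.40 W = 36.61 kW


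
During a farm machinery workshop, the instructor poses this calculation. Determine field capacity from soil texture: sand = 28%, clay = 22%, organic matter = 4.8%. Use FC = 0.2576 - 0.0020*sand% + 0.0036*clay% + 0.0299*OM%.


FC = 0.2576 - 0.0020*28 + 0.0036*22 + 0.0299*4.8
   = 0.2576 - 0.0560 + 0.0792 + 0.1435
   = 0.4243


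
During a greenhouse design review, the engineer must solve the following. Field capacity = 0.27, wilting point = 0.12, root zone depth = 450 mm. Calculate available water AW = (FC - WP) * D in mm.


AW = (FC - WP) * D
   = (0.27 - 0.12) * 450
   = 0.15 * 450
   = 67.50 mm


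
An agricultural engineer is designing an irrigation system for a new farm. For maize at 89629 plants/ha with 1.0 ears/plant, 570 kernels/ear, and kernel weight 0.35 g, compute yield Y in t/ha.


Y = density * ears * kernels * kw
  = 89629 * 1.0 * 570 * 0.35 g/ha
  = 17880985.50 g/ha
  = 17880.99 kg/ha = 17.88 t/ha


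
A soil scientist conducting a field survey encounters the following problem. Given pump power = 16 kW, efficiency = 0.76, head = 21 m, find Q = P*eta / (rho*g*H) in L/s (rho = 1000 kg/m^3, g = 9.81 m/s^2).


Q = (P * 1000 * eta) / (rho * g * H)
  = (16 * 1000 * 0.76) / (1000 * 9.81 * 21)
  = 12160 / 206010
  = 0.05903 m^3/s = 59.03 L/s


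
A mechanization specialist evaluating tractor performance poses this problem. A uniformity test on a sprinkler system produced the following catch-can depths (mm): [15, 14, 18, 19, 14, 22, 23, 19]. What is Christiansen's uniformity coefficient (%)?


xbar = 144 / 8 = 18
sum|xi - xbar| = 22
CU = 100 * (1 - 22 / (8 * 18))
   = 100 * (1 - 0.1528)
   = 84.72%


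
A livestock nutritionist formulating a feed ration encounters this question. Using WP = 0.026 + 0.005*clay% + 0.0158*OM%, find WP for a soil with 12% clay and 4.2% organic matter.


WP = 0.026 + 0.005*12 + 0.0158*4.2
   = 0.026 + 0.0600 + 0.0664
   = 0.1524


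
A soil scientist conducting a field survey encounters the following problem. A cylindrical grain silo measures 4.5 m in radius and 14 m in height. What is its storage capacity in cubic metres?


V = pi * r^2 * h
  = pi * 4.5^2 * 14
  = pi * 20.25 * 14
  = 890.64 m^3


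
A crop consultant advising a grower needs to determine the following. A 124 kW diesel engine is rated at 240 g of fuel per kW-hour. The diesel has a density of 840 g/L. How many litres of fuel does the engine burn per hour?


FC = P * BSFC / rho_fuel
   = 124 * 240 / 840
   = 29760 / 840
   = 35.43 L/h


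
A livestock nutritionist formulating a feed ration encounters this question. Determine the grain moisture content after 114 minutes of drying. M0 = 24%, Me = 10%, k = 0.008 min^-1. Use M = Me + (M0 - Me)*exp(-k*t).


M = Me + (M0 - Me) * e^(-k*t)
  = 10 + (24 - 10) * e^(-0.008*114)
  = 10 + 14 * e^(-0.912)
  = 10 + 14 * 0.40172
  = 10 + 5.6241
  = 15.62%


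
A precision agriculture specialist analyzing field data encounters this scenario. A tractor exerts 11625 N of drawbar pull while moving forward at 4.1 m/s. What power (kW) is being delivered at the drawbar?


P = F * v / 1000
  = 11625 * 4.1 / 1000
  = 47662.50 / 1000
  = 47.66 kW


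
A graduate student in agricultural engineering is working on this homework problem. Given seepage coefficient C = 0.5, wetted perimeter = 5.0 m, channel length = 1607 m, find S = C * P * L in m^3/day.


S = C * P * L
  = 0.5 * 5.0 * 1607
  = 4017.50 m^3/day


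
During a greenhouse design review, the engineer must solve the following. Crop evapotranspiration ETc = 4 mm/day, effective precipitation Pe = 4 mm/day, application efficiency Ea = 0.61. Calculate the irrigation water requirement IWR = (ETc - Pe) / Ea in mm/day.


IWR = (ETc - Pe) / Ea
    = (4 - 4) / 0.61
    = 0 / 0.61
    = 0 mm/day


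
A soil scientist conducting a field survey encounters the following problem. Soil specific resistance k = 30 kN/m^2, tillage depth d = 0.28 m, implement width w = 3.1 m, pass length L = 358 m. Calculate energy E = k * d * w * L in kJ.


E = k * d * w * L
  = 30 * 0.28 * 3.1 * 358
  = 9322.32 kJ


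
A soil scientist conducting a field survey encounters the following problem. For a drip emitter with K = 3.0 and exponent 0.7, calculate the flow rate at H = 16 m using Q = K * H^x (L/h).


Q = K * H^x
  = 3.0 * 16^0.7
  = 3.0 * 6.9644
  = 20.89 L/h


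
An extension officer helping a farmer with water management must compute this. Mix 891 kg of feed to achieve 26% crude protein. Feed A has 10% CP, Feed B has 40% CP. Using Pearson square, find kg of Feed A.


parts_A = CP_b - target = 40 - 26 = 14
parts_B = target - CP_a = 26 - 10 = 16
total_parts = 14 + 16 = 30
Feed A = 891 * 14 / 30 = 415.80 kg
Feed B = 891 * 16 / 30 = 475.20 kg

415.80 kg


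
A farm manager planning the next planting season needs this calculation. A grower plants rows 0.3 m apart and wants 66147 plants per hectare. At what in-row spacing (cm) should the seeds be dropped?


spacing = 10000 / (row_sp * density)
        = 10000 / (0.3 * 66147)
        = 10000 / 19844.10
        = 0.50393 m = 50.39 cm


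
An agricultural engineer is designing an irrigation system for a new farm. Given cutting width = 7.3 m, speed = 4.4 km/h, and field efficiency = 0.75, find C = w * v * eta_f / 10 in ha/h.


C = w * v * eta_f / 10
  = 7.3 * 4.4 * 0.75 / 10
  = 24.09 / 10
  = 2.41 ha/h


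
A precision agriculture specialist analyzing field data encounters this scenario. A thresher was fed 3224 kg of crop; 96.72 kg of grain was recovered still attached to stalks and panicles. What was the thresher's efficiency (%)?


eta = (total - unthreshed) / total * 100
    = (3224 - 96.72) / 3224 * 100
    = 3127.28 / 3224 * 100
    = 97%


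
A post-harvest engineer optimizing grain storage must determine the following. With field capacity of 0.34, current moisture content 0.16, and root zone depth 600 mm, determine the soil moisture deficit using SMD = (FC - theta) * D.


SMD = (FC - theta) * D
    = (0.34 - 0.16) * 600
    = 0.180 * 600
    = 108 mm


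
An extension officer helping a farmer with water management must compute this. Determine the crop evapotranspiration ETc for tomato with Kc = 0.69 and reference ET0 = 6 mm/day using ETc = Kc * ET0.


ETc = Kc * ET0
    = 0.69 * 6
    = 4.14 mm/day


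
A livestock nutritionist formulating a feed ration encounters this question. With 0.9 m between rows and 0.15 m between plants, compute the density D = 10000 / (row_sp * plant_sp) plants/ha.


D = 10000 / (row_sp * plant_sp)
  = 10000 / (0.9 * 0.15)
  = 10000 / 0.1350
  = 74074.07 plants/ha


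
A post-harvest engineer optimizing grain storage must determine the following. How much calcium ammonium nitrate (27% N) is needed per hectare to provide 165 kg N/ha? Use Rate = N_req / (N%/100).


Rate = N_required / (N_content / 100)
     = 165 / (27 / 100)
     = 165 / 0.27
     = 611.11 kg/ha


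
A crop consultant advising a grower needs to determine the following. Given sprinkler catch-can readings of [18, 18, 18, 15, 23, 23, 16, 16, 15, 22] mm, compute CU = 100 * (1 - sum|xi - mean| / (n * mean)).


xbar = 184 / 10 = 18.400
sum|xi - xbar| = 25.600
CU = 100 * (1 - 25.600 / (10 * 18.400))
   = 100 * (1 - 0.1391)
   = 86.09%


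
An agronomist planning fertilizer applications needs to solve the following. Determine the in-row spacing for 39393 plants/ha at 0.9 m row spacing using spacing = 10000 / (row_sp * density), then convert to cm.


spacing = 10000 / (row_sp * density)
        = 10000 / (0.9 * 39393)
        = 10000 / 35453.70
        = 0.28206 m = 28.21 cm


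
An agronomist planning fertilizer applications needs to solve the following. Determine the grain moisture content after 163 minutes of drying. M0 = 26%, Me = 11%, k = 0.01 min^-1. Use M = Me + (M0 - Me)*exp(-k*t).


M = Me + (M0 - Me) * e^(-k*t)
  = 11 + (26 - 11) * e^(-0.01*163)
  = 11 + 15 * e^(-1.630)
  = 11 + 15 * 0.19593
  = 11 + 2.9389
  = 13.94%


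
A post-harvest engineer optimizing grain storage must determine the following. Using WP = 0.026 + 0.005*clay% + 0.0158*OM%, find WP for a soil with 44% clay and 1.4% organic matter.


WP = 0.026 + 0.005*44 + 0.0158*1.4
   = 0.026 + 0.2200 + 0.0221
   = 0.2681


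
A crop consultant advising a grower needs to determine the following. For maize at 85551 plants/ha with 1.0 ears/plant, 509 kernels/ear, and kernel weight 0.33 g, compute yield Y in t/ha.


Y = density * ears * kernels * kw
  = 85551 * 1.0 * 509 * 0.33 g/ha
  = 14370001.47 g/ha
  = 14370.00 kg/ha = 14.37 t/ha


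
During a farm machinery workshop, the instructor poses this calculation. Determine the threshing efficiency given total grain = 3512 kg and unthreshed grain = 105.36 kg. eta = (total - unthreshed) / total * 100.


eta = (total - unthreshed) / total * 100
    = (3512 - 105.36) / 3512 * 100
    = 3406.64 / 3512 * 100
    = 97%


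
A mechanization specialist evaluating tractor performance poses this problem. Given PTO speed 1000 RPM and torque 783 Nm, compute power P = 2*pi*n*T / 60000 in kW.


P = 2*pi*n*T / 60000
  = 2*pi * 1000 * 783 / 60000
  = 4919734.10 / 60000
  = 82.00 kW


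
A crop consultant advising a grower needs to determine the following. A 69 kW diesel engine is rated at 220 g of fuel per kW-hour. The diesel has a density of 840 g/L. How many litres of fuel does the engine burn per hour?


FC = P * BSFC / rho_fuel
   = 69 * 220 / 840
   = 15180 / 840
   = 18.07 L/h


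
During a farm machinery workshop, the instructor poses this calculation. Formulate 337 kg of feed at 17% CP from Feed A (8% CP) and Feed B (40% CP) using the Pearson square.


parts_A = CP_b - target = 40 - 17 = 23
parts_B = target - CP_a = 17 - 8 = 9
total_parts = 23 + 9 = 32
Feed A = 337 * 23 / 32 = 242.22 kg
Feed B = 337 * 9 / 32 = 94.78 kg

242.22 kg


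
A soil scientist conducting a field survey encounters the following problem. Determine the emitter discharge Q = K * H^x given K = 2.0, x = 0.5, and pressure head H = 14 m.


Q = K * H^x
  = 2.0 * 14^0.5
  = 2.0 * 3.7417
  = 7.48 L/h


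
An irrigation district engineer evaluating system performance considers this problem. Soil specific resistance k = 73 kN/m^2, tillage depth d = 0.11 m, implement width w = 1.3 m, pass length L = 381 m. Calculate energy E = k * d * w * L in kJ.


E = k * d * w * L
  = 73 * 0.11 * 1.3 * 381
  = 3977.26 kJ


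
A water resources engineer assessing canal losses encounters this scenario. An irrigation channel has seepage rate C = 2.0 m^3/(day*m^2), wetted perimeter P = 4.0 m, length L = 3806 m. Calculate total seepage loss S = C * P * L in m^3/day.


S = C * P * L
  = 2.0 * 4.0 * 3806
  = 30448 m^3/day


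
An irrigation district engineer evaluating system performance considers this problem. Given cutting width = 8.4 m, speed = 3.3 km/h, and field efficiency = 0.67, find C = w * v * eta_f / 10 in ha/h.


C = w * v * eta_f / 10
  = 8.4 * 3.3 * 0.67 / 10
  = 18.57 / 10
  = 1.86 ha/h


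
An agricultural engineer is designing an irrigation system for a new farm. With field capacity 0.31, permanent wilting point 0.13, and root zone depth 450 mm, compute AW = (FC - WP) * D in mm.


AW = (FC - WP) * D
   = (0.31 - 0.13) * 450
   = 0.18 * 450
   = 81 mm


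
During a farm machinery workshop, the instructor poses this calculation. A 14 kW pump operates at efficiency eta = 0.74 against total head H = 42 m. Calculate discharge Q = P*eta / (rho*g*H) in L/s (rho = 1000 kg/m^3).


Q = (P * 1000 * eta) / (rho * g * H)
  = (14 * 1000 * 0.74) / (1000 * 9.81 * 42)
  = 10360 / 412020
  = 0.02514 m^3/s = 25.14 L/s


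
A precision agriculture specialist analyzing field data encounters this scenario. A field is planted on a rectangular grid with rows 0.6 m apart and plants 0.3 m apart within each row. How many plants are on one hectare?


D = 10000 / (row_sp * plant_sp)
  = 10000 / (0.6 * 0.3)
  = 10000 / 0.1800
  = 55555.56 plants/ha


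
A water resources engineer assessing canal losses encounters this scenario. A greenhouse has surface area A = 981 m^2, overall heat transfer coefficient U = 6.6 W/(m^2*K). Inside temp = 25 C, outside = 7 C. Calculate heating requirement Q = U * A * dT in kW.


dT = 25 - (7) = 18 K
Q = U * A * dT
  = 6.6 * 981 * 18
  = 116542.80 W = 116.54 kW


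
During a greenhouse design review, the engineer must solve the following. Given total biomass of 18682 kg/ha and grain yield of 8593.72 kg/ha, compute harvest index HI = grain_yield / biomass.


HI = grain_yield / biomass
   = 8593.72 / 18682
   = 0.46


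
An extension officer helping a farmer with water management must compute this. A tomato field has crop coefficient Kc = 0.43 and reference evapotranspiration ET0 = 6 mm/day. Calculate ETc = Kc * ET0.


ETc = Kc * ET0
    = 0.43 * 6
    = 2.58 mm/day


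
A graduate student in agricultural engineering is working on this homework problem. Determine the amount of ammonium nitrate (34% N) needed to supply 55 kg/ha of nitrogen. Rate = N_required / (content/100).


Rate = N_required / (N_content / 100)
     = 55 / (34 / 100)
     = 55 / 0.34
     = 161.76 kg/ha


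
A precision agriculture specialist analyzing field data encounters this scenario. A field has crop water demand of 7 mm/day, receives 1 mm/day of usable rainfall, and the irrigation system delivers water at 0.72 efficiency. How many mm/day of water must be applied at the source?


IWR = (ETc - Pe) / Ea
    = (7 - 1) / 0.72
    = 6 / 0.72
    = 8.33 mm/day


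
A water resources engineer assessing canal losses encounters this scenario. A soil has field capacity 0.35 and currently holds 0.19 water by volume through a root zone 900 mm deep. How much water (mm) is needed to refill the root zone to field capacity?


SMD = (FC - theta) * D
    = (0.35 - 0.19) * 900
    = 0.160 * 900
    = 144 mm


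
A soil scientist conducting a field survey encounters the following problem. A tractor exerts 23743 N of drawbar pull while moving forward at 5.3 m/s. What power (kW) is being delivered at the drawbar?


P = F * v / 1000
  = 23743 * 5.3 / 1000
  = 125837.90 / 1000
  = 125.84 kW


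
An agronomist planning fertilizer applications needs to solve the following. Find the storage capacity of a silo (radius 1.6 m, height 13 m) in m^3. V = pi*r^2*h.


V = pi * r^2 * h
  = pi * 1.6^2 * 13
  = pi * 2.56 * 13
  = 104.55 m^3


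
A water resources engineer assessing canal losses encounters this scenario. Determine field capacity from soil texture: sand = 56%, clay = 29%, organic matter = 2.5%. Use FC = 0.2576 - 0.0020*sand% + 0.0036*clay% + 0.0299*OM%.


FC = 0.2576 - 0.0020*56 + 0.0036*29 + 0.0299*2.5
   = 0.2576 - 0.1120 + 0.1044 + 0.0748
   = 0.3248


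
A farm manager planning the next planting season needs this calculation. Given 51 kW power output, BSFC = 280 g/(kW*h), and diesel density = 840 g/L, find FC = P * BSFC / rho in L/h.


FC = P * BSFC / rho_fuel
   = 51 * 280 / 840
   = 14280 / 840
   = 17 L/h


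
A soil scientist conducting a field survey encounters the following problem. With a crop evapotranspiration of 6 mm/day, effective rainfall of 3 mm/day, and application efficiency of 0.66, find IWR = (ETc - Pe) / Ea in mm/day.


IWR = (ETc - Pe) / Ea
    = (6 - 3) / 0.66
    = 3 / 0.66
    = 4.55 mm/day


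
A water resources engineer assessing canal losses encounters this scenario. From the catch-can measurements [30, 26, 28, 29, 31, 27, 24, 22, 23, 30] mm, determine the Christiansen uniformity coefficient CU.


xbar = 270 / 10 = 27
sum|xi - xbar| = 26
CU = 100 * (1 - 26 / (10 * 27))
   = 100 * (1 - 0.0963)
   = 90.37%


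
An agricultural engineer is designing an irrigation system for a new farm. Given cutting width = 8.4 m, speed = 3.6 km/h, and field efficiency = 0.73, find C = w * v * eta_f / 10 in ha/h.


C = w * v * eta_f / 10
  = 8.4 * 3.6 * 0.73 / 10
  = 22.08 / 10
  = 2.21 ha/h


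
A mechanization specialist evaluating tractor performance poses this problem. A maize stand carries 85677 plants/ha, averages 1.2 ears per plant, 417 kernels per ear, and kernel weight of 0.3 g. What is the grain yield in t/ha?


Y = density * ears * kernels * kw
  = 85677 * 1.2 * 417 * 0.3 g/ha
  = 12861831.24 g/ha
  = 12861.83 kg/ha = 12.86 t/ha


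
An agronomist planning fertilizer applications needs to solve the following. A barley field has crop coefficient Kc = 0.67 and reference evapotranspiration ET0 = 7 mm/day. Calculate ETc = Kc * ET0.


ETc = Kc * ET0
    = 0.67 * 7
    = 4.69 mm/day


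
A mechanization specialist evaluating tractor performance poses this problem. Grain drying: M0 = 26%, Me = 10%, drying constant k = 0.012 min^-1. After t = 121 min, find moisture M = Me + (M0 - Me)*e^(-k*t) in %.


M = Me + (M0 - Me) * e^(-k*t)
  = 10 + (26 - 10) * e^(-0.012*121)
  = 10 + 16 * e^(-1.452)
  = 10 + 16 * 0.23410
  = 10 + 3.7456
  = 13.75%


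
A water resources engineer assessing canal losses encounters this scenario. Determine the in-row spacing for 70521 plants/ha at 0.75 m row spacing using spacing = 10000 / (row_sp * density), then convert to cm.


spacing = 10000 / (row_sp * density)
        = 10000 / (0.75 * 70521)
        = 10000 / 52890.75
        = 0.18907 m = 18.91 cm


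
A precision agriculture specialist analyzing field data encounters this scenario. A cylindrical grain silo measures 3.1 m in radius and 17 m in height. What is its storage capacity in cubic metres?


V = pi * r^2 * h
  = pi * 3.1^2 * 17
  = pi * 9.61 * 17
  = 513.24 m^3


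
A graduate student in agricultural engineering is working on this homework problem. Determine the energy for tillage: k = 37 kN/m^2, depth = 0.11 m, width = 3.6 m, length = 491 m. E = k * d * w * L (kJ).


E = k * d * w * L
  = 37 * 0.11 * 3.6 * 491
  = 7194.13 kJ


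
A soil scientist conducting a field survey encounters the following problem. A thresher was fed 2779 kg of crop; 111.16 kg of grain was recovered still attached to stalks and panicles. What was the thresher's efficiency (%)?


eta = (total - unthreshed) / total * 100
    = (2779 - 111.16) / 2779 * 100
    = 2667.84 / 2779 * 100
    = 96%


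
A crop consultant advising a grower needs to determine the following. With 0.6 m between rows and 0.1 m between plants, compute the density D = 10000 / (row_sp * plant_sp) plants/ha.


D = 10000 / (row_sp * plant_sp)
  = 10000 / (0.6 * 0.1)
  = 10000 / 0.0600
  = 166666.67 plants/ha


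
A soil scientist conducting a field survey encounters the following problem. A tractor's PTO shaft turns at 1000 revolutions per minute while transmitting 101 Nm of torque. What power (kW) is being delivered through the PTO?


P = 2*pi*n*T / 60000
  = 2*pi * 1000 * 101 / 60000
  = 634601.72 / 60000
  = 10.58 kW


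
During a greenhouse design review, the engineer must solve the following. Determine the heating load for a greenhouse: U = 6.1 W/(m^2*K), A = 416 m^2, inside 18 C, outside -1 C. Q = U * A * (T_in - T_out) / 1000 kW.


dT = 18 - (-1) = 19 K
Q = U * A * dT
  = 6.1 * 416 * 19
  = 48214.40 W = 48.21 kW


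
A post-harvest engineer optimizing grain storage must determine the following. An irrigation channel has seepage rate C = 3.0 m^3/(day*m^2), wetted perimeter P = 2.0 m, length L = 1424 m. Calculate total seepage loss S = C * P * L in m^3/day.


S = C * P * L
  = 3.0 * 2.0 * 1424
  = 8544 m^3/day


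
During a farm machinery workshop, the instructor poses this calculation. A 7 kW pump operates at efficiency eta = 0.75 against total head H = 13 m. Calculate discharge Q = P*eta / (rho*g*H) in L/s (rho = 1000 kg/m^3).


Q = (P * 1000 * eta) / (rho * g * H)
  = (7 * 1000 * 0.75) / (1000 * 9.81 * 13)
  = 5250 / 127530
  = 0.04117 m^3/s = 41.17 L/s


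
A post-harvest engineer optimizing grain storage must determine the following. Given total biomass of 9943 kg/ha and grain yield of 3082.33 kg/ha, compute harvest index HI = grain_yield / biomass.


HI = grain_yield / biomass
   = 3082.33 / 9943
   = 0.31


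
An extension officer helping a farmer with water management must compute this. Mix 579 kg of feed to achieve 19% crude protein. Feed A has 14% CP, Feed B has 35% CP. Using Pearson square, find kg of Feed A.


parts_A = CP_b - target = 35 - 19 = 16
parts_B = target - CP_a = 19 - 14 = 5
total_parts = 16 + 5 = 21
Feed A = 579 * 16 / 21 = 441.14 kg
Feed B = 579 * 5 / 21 = 137.86 kg

441.14 kg


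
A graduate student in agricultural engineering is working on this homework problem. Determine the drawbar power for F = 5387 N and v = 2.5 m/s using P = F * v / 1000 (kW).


P = F * v / 1000
  = 5387 * 2.5 / 1000
  = 13467.50 / 1000
  = 13.47 kW


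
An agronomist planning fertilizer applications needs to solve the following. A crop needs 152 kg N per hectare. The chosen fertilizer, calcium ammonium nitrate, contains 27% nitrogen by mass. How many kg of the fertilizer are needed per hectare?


Rate = N_required / (N_content / 100)
     = 152 / (27 / 100)
     = 152 / 0.27
     = 562.96 kg/ha


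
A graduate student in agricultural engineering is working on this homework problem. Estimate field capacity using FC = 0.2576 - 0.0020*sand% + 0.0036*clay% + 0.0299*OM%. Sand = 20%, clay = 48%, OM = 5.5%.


FC = 0.2576 - 0.0020*20 + 0.0036*48 + 0.0299*5.5
   = 0.2576 - 0.0400 + 0.1728 + 0.1645
   = 0.5549


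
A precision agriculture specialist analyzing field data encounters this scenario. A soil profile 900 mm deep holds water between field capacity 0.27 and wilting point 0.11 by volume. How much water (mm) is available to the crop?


AW = (FC - WP) * D
   = (0.27 - 0.11) * 900
   = 0.16 * 900
   = 144 mm


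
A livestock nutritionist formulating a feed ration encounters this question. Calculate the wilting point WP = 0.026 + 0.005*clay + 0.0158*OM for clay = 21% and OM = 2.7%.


WP = 0.026 + 0.005*21 + 0.0158*2.7
   = 0.026 + 0.1050 + 0.0427
   = 0.1737


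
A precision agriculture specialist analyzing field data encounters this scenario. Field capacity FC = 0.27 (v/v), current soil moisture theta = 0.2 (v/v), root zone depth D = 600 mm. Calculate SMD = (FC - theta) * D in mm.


SMD = (FC - theta) * D
    = (0.27 - 0.2) * 600
    = 0.070 * 600
    = 42 mm


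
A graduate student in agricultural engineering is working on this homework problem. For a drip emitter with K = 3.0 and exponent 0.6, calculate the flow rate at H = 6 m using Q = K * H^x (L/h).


Q = K * H^x
  = 3.0 * 6^0.6
  = 3.0 * 2.9302
  = 8.79 L/h


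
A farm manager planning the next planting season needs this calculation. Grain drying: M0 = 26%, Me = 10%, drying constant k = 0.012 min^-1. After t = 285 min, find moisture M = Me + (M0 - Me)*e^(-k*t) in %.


M = Me + (M0 - Me) * e^(-k*t)
  = 10 + (26 - 10) * e^(-0.012*285)
  = 10 + 16 * e^(-3.420)
  = 10 + 16 * 0.03271
  = 10 + 0.5234
  = 10.52%


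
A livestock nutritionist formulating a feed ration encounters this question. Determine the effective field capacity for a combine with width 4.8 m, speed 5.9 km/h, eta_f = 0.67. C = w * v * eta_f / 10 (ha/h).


C = w * v * eta_f / 10
  = 4.8 * 5.9 * 0.67 / 10
  = 18.97 / 10
  = 1.90 ha/h


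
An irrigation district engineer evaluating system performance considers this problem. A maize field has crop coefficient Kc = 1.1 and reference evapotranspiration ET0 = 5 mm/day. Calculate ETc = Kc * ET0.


ETc = Kc * ET0
    = 1.1 * 5
    = 5.50 mm/day


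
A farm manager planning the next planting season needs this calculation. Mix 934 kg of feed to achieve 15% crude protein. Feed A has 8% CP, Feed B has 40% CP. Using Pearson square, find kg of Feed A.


parts_A = CP_b - target = 40 - 15 = 25
parts_B = target - CP_a = 15 - 8 = 7
total_parts = 25 + 7 = 32
Feed A = 934 * 25 / 32 = 729.69 kg
Feed B = 934 * 7 / 32 = 204.31 kg

729.69 kg


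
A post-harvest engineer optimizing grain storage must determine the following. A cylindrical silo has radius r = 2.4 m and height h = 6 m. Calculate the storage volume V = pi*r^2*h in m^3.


V = pi * r^2 * h
  = pi * 2.4^2 * 6
  = pi * 5.76 * 6
  = 108.57 m^3


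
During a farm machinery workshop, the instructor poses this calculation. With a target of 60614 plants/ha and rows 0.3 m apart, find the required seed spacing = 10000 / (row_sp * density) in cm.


spacing = 10000 / (row_sp * density)
        = 10000 / (0.3 * 60614)
        = 10000 / 18184.20
        = 0.54993 m = 54.99 cm


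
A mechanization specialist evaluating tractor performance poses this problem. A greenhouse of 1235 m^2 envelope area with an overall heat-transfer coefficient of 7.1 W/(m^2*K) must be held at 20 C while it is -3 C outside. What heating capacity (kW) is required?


dT = 20 - (-3) = 23 K
Q = U * A * dT
  = 7.1 * 1235 * 23
  = 201675.50 W = 201.68 kW


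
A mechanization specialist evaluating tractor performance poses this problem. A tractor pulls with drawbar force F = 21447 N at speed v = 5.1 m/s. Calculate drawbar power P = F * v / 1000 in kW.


P = F * v / 1000
  = 21447 * 5.1 / 1000
  = 109379.70 / 1000
  = 109.38 kW


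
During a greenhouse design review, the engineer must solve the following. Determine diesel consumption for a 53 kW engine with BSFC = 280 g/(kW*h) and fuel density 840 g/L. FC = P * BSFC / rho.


FC = P * BSFC / rho_fuel
   = 53 * 280 / 840
   = 14840 / 840
   = 17.67 L/h


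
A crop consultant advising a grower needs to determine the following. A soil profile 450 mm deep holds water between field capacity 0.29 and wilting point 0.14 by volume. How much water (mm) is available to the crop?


AW = (FC - WP) * D
   = (0.29 - 0.14) * 450
   = 0.15 * 450
   = 67.50 mm


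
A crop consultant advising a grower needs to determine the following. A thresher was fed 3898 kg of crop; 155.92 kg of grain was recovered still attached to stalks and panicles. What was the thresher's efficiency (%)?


eta = (total - unthreshed) / total * 100
    = (3898 - 155.92) / 3898 * 100
    = 3742.08 / 3898 * 100
    = 96%


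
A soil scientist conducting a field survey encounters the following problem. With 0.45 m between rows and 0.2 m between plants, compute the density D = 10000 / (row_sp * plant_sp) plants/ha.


D = 10000 / (row_sp * plant_sp)
  = 10000 / (0.45 * 0.2)
  = 10000 / 0.0900
  = 111111.11 plants/ha


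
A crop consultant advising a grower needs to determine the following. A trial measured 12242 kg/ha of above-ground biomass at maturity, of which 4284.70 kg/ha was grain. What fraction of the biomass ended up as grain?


HI = grain_yield / biomass
   = 4284.70 / 12242
   = 0.35


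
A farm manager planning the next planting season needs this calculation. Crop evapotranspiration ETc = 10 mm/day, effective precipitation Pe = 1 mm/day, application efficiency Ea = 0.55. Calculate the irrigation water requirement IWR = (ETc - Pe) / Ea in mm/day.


IWR = (ETc - Pe) / Ea
    = (10 - 1) / 0.55
    = 9 / 0.55
    = 16.36 mm/day


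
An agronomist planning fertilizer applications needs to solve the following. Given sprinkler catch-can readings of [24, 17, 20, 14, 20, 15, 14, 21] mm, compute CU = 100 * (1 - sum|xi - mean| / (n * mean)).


xbar = 145 / 8 = 18.125
sum|xi - xbar| = 25
CU = 100 * (1 - 25 / (8 * 18.125))
   = 100 * (1 - 0.1724)
   = 82.76%


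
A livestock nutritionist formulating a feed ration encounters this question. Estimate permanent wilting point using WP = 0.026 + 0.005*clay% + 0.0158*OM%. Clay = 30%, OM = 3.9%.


WP = 0.026 + 0.005*30 + 0.0158*3.9
   = 0.026 + 0.1500 + 0.0616
   = 0.2376


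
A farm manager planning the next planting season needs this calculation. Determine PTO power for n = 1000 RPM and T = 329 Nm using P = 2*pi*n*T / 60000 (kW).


P = 2*pi*n*T / 60000
  = 2*pi * 1000 * 329 / 60000
  = 2067167.97 / 60000
  = 34.45 kW


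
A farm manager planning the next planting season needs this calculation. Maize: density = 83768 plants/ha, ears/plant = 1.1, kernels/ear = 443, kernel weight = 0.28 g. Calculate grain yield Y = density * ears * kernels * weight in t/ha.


Y = density * ears * kernels * kw
  = 83768 * 1.1 * 443 * 0.28 g/ha
  = 11429640.99 g/ha
  = 11429.64 kg/ha = 11.43 t/ha


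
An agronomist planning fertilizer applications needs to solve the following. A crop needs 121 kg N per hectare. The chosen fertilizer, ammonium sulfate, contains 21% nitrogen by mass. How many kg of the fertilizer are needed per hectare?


Rate = N_required / (N_content / 100)
     = 121 / (21 / 100)
     = 121 / 0.21
     = 576.19 kg/ha


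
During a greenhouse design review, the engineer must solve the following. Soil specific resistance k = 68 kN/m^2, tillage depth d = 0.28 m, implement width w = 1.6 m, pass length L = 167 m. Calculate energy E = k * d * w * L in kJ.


E = k * d * w * L
  = 68 * 0.28 * 1.6 * 167
  = 5087.49 kJ


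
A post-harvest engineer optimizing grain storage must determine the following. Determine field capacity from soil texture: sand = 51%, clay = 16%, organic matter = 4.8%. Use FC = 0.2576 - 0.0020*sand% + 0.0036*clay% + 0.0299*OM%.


FC = 0.2576 - 0.0020*51 + 0.0036*16 + 0.0299*4.8
   = 0.2576 - 0.1020 + 0.0576 + 0.1435
   = 0.3567


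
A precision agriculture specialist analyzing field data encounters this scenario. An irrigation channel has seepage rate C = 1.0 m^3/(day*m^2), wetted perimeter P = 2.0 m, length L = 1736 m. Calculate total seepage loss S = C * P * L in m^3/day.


S = C * P * L
  = 1.0 * 2.0 * 1736
  = 3472 m^3/day


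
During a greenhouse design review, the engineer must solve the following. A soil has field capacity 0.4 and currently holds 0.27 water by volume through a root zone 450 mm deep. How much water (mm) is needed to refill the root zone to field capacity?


SMD = (FC - theta) * D
    = (0.4 - 0.27) * 450
    = 0.130 * 450
    = 58.50 mm


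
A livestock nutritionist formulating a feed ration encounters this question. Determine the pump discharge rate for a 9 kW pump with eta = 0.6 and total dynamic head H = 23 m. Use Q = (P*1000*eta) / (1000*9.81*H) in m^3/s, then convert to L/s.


Q = (P * 1000 * eta) / (rho * g * H)
  = (9 * 1000 * 0.6) / (1000 * 9.81 * 23)
  = 5400 / 225630
  = 0.02393 m^3/s = 23.93 L/s


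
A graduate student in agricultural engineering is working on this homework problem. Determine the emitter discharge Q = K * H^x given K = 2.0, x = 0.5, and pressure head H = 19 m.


Q = K * H^x
  = 2.0 * 19^0.5
  = 2.0 * 4.3589
  = 8.72 L/h


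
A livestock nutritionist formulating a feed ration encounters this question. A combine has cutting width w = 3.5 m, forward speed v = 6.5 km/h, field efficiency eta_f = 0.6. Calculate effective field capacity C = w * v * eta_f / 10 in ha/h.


C = w * v * eta_f / 10
  = 3.5 * 6.5 * 0.6 / 10
  = 13.65 / 10
  = 1.37 ha/h


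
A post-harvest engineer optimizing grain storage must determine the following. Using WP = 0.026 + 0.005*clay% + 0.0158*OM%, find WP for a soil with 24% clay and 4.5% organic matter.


WP = 0.026 + 0.005*24 + 0.0158*4.5
   = 0.026 + 0.1200 + 0.0711
   = 0.2171


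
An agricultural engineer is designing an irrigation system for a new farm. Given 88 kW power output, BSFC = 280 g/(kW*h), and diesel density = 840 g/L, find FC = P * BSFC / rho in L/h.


FC = P * BSFC / rho_fuel
   = 88 * 280 / 840
   = 24640 / 840
   = 29.33 L/h


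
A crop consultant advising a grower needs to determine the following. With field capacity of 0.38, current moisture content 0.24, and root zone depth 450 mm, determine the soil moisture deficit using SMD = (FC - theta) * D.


SMD = (FC - theta) * D
    = (0.38 - 0.24) * 450
    = 0.140 * 450
    = 63 mm


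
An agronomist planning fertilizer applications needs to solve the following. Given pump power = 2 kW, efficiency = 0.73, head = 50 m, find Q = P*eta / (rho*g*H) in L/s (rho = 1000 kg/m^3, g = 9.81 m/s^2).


Q = (P * 1000 * eta) / (rho * g * H)
  = (2 * 1000 * 0.73) / (1000 * 9.81 * 50)
  = 1460 / 490500
  = 0.00298 m^3/s = 2.98 L/s


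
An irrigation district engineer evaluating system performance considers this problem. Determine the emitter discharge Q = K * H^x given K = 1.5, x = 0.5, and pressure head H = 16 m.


Q = K * H^x
  = 1.5 * 16^0.5
  = 1.5 * 4
  = 6 L/h


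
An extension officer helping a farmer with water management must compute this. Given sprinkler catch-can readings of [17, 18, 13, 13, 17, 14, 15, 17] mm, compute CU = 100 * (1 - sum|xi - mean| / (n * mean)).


xbar = 124 / 8 = 15.500
sum|xi - xbar| = 14
CU = 100 * (1 - 14 / (8 * 15.500))
   = 100 * (1 - 0.1129)
   = 88.71%


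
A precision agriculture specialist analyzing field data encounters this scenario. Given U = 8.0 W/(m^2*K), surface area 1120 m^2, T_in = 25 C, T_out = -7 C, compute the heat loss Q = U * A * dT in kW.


dT = 25 - (-7) = 32 K
Q = U * A * dT
  = 8.0 * 1120 * 32
  = 286720 W = 286.72 kW


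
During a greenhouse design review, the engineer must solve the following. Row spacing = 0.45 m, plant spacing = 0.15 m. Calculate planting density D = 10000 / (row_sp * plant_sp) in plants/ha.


D = 10000 / (row_sp * plant_sp)
  = 10000 / (0.45 * 0.15)
  = 10000 / 0.0675
  = 148148.15 plants/ha


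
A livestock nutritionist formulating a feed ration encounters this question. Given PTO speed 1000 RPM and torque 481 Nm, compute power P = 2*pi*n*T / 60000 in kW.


P = 2*pi*n*T / 60000
  = 2*pi * 1000 * 481 / 60000
  = 3022212.13 / 60000
  = 50.37 kW


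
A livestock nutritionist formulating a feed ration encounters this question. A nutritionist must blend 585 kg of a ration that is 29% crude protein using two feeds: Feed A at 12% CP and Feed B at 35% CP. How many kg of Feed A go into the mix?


parts_A = CP_b - target = 35 - 29 = 6
parts_B = target - CP_a = 29 - 12 = 17
total_parts = 6 + 17 = 23
Feed A = 585 * 6 / 23 = 152.61 kg
Feed B = 585 * 17 / 23 = 432.39 kg

152.61 kg


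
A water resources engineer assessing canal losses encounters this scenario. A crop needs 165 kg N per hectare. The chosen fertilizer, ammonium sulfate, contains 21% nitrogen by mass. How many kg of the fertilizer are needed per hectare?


Rate = N_required / (N_content / 100)
     = 165 / (21 / 100)
     = 165 / 0.21
     = 785.71 kg/ha


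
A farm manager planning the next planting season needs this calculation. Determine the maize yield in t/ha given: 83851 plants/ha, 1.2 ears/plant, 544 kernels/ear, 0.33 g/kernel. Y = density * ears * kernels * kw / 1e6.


Y = density * ears * kernels * kw
  = 83851 * 1.2 * 544 * 0.33 g/ha
  = 18063517.82 g/ha
  = 18063.52 kg/ha = 18.06 t/ha


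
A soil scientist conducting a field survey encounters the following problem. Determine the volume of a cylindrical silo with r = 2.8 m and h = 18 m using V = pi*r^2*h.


V = pi * r^2 * h
  = pi * 2.8^2 * 18
  = pi * 7.84 * 18
  = 443.34 m^3


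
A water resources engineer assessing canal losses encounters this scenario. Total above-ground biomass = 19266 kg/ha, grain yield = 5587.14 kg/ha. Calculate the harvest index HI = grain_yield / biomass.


HI = grain_yield / biomass
   = 5587.14 / 19266
   = 0.29


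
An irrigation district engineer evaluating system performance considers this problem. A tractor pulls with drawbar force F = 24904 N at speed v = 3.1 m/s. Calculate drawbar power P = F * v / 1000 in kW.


P = F * v / 1000
  = 24904 * 3.1 / 1000
  = 77202.40 / 1000
  = 77.20 kW


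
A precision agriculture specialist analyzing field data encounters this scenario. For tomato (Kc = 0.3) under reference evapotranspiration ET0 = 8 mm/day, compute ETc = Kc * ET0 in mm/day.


ETc = Kc * ET0
    = 0.3 * 8
    = 2.40 mm/day


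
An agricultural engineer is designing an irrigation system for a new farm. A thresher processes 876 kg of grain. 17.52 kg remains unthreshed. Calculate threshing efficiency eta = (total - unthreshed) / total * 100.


eta = (total - unthreshed) / total * 100
    = (876 - 17.52) / 876 * 100
    = 858.48 / 876 * 100
    = 98%


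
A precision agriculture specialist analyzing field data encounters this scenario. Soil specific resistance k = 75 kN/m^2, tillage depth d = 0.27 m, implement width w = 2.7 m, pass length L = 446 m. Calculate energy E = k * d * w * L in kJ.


E = k * d * w * L
  = 75 * 0.27 * 2.7 * 446
  = 24385.05 kJ


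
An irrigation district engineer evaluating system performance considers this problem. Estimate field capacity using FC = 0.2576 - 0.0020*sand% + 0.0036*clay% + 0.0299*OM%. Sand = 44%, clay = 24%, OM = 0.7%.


FC = 0.2576 - 0.0020*44 + 0.0036*24 + 0.0299*0.7
   = 0.2576 - 0.0880 + 0.0864 + 0.0209
   = 0.2769
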